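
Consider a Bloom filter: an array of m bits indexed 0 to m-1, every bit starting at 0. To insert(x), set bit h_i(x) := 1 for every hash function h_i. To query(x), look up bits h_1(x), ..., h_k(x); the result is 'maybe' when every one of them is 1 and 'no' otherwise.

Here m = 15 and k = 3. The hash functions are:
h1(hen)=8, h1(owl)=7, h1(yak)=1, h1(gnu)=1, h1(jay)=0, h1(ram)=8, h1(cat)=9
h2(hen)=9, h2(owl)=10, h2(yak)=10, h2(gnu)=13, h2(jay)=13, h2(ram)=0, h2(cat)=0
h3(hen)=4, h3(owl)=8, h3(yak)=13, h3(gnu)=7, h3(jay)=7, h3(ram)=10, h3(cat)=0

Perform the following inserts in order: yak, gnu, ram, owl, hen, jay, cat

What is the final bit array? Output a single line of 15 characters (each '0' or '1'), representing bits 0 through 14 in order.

Answer: 110010011110010

Derivation:
Start: bits=000000000000000
After insert 'yak': sets bits 1 10 13 -> bits=010000000010010
After insert 'gnu': sets bits 1 7 13 -> bits=010000010010010
After insert 'ram': sets bits 0 8 10 -> bits=110000011010010
After insert 'owl': sets bits 7 8 10 -> bits=110000011010010
After insert 'hen': sets bits 4 8 9 -> bits=110010011110010
After insert 'jay': sets bits 0 7 13 -> bits=110010011110010
After insert 'cat': sets bits 0 9 -> bits=110010011110010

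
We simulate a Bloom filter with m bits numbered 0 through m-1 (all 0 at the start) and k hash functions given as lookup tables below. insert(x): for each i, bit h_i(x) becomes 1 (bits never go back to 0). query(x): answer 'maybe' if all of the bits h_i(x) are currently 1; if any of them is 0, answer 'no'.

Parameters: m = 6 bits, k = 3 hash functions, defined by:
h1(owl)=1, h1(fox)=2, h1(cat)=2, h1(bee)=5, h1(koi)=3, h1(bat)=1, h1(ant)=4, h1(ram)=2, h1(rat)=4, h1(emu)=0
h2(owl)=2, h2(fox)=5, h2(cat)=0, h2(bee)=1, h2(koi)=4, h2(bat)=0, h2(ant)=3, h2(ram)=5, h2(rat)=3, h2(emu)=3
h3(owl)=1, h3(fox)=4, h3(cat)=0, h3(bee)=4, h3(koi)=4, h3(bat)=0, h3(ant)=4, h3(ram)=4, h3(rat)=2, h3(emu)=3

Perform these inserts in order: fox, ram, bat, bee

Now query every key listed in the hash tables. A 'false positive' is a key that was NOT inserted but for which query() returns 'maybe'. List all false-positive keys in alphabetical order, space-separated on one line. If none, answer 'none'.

Answer: cat owl

Derivation:
Start: bits=000000
After insert 'fox': sets bits 2 4 5 -> bits=001011
After insert 'ram': sets bits 2 4 5 -> bits=001011
After insert 'bat': sets bits 0 1 -> bits=111011
After insert 'bee': sets bits 1 4 5 -> bits=111011
Not inserted: ant cat emu koi owl rat — query each against bits=111011:
query ant: checks bit3=0, bit4=1 (has a 0) -> no => not a false positive
query cat: checks bit0=1, bit2=1 (all 1) -> maybe => FALSE POSITIVE
query emu: checks bit0=1, bit3=0 (has a 0) -> no => not a false positive
query koi: checks bit3=0, bit4=1 (has a 0) -> no => not a false positive
query owl: checks bit1=1, bit2=1 (all 1) -> maybe => FALSE POSITIVE
query rat: checks bit2=1, bit3=0, bit4=1 (has a 0) -> no => not a false positive
False positives (alphabetical): cat owl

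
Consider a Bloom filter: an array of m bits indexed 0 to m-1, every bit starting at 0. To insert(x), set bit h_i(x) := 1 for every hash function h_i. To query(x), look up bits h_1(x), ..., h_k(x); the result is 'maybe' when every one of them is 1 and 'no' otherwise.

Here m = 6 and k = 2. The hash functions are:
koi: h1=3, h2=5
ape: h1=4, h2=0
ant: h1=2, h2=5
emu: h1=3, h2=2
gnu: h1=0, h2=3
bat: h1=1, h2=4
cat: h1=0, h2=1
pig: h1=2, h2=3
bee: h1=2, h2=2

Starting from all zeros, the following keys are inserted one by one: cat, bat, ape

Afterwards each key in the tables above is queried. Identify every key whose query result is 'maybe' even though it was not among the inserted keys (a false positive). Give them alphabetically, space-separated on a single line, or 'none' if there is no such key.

Answer: none

Derivation:
Start: bits=000000
After insert 'cat': sets bits 0 1 -> bits=110000
After insert 'bat': sets bits 1 4 -> bits=110010
After insert 'ape': sets bits 0 4 -> bits=110010
Not inserted: ant bee emu gnu koi pig — query each against bits=110010:
query ant: checks bit2=0, bit5=0 (has a 0) -> no => not a false positive
query bee: checks bit2=0 (has a 0) -> no => not a false positive
query emu: checks bit2=0, bit3=0 (has a 0) -> no => not a false positive
query gnu: checks bit0=1, bit3=0 (has a 0) -> no => not a false positive
query koi: checks bit3=0, bit5=0 (has a 0) -> no => not a false positive
query pig: checks bit2=0, bit3=0 (has a 0) -> no => not a false positive
False positives (alphabetical): none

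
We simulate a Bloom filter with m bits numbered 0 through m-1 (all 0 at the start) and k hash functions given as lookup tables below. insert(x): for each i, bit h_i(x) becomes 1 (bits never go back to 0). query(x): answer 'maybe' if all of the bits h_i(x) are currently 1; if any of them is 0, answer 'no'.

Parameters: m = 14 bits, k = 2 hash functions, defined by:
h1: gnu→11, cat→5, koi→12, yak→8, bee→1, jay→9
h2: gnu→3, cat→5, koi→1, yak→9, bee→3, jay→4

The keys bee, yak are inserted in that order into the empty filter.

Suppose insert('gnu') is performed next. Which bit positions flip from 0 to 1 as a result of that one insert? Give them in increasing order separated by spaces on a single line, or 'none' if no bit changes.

Answer: 11

Derivation:
Start: bits=00000000000000
After insert 'bee': sets bits 1 3 -> bits=01010000000000
After insert 'yak': sets bits 8 9 -> bits=01010000110000
insert 'gnu' would touch bits 3 11; currently bit3=1, bit11=0
Bits that are 0 among those (would change 0->1): 11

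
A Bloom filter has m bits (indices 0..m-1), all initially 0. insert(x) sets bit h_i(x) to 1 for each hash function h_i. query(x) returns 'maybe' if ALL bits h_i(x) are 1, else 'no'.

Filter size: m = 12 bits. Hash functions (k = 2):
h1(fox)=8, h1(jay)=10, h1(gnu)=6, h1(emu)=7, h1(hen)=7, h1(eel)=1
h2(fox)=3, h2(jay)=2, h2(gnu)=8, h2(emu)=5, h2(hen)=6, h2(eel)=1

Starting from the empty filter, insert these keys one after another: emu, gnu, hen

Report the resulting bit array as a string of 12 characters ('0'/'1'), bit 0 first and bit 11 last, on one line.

Answer: 000001111000

Derivation:
Start: bits=000000000000
After insert 'emu': sets bits 5 7 -> bits=000001010000
After insert 'gnu': sets bits 6 8 -> bits=000001111000
After insert 'hen': sets bits 6 7 -> bits=000001111000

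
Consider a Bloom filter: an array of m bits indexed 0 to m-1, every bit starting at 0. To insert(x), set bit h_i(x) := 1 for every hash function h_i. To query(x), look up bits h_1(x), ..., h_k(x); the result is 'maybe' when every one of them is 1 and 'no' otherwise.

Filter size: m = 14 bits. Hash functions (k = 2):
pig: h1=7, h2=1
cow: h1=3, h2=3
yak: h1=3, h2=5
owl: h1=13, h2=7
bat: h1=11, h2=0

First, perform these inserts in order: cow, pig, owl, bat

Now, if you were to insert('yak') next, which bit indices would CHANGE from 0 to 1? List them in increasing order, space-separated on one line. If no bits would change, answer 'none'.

Answer: 5

Derivation:
Start: bits=00000000000000
After insert 'cow': sets bits 3 -> bits=00010000000000
After insert 'pig': sets bits 1 7 -> bits=01010001000000
After insert 'owl': sets bits 7 13 -> bits=01010001000001
After insert 'bat': sets bits 0 11 -> bits=11010001000101
insert 'yak' would touch bits 3 5; currently bit3=1, bit5=0
Bits that are 0 among those (would change 0->1): 5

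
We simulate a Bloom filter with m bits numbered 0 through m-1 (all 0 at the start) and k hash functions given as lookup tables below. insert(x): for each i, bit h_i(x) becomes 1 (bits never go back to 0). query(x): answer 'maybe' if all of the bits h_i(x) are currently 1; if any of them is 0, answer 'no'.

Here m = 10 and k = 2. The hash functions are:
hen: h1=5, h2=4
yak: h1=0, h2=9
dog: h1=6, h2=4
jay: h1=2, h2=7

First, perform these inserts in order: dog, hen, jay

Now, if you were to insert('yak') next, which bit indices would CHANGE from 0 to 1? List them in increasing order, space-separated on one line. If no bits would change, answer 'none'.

Answer: 0 9

Derivation:
Start: bits=0000000000
After insert 'dog': sets bits 4 6 -> bits=0000101000
After insert 'hen': sets bits 4 5 -> bits=0000111000
After insert 'jay': sets bits 2 7 -> bits=0010111100
insert 'yak' would touch bits 0 9; currently bit0=0, bit9=0
Bits that are 0 among those (would change 0->1): 0 9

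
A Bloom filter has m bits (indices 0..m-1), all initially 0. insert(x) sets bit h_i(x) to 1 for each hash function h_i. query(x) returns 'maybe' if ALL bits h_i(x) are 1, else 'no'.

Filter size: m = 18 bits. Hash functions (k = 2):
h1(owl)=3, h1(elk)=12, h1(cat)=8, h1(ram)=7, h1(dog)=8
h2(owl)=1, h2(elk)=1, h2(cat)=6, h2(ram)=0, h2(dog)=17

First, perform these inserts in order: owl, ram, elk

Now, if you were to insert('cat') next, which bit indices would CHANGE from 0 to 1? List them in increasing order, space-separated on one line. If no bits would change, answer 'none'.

Start: bits=000000000000000000
After insert 'owl': sets bits 1 3 -> bits=010100000000000000
After insert 'ram': sets bits 0 7 -> bits=110100010000000000
After insert 'elk': sets bits 1 12 -> bits=110100010000100000
insert 'cat' would touch bits 6 8; currently bit6=0, bit8=0
Bits that are 0 among those (would change 0->1): 6 8

Answer: 6 8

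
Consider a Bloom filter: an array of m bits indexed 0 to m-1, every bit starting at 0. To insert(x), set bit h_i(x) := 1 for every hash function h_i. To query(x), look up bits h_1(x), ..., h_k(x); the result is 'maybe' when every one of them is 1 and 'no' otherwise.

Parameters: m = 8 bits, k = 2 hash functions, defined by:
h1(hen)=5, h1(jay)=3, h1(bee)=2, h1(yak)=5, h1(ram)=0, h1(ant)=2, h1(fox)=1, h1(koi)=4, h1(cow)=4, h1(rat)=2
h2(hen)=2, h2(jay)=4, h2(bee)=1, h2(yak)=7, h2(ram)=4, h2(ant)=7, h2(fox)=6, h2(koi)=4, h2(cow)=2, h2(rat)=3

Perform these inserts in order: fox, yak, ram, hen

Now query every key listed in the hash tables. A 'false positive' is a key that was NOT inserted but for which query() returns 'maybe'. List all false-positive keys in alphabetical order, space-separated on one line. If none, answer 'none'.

Start: bits=00000000
After insert 'fox': sets bits 1 6 -> bits=01000010
After insert 'yak': sets bits 5 7 -> bits=01000111
After insert 'ram': sets bits 0 4 -> bits=11001111
After insert 'hen': sets bits 2 5 -> bits=11101111
Not inserted: ant bee cow jay koi rat — query each against bits=11101111:
query ant: checks bit2=1, bit7=1 (all 1) -> maybe => FALSE POSITIVE
query bee: checks bit1=1, bit2=1 (all 1) -> maybe => FALSE POSITIVE
query cow: checks bit2=1, bit4=1 (all 1) -> maybe => FALSE POSITIVE
query jay: checks bit3=0, bit4=1 (has a 0) -> no => not a false positive
query koi: checks bit4=1 (all 1) -> maybe => FALSE POSITIVE
query rat: checks bit2=1, bit3=0 (has a 0) -> no => not a false positive
False positives (alphabetical): ant bee cow koi

Answer: ant bee cow koi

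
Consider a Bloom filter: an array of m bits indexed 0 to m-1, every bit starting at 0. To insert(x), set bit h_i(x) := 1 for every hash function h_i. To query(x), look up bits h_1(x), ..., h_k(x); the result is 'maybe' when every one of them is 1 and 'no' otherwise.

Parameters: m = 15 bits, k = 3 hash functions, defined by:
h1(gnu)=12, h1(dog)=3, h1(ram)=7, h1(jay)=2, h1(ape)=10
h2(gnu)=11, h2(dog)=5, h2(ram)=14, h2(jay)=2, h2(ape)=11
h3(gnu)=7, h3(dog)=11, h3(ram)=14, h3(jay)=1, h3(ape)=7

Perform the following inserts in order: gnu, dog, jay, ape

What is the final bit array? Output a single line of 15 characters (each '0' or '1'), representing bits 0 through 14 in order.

Answer: 011101010011100

Derivation:
Start: bits=000000000000000
After insert 'gnu': sets bits 7 11 12 -> bits=000000010001100
After insert 'dog': sets bits 3 5 11 -> bits=000101010001100
After insert 'jay': sets bits 1 2 -> bits=011101010001100
After insert 'ape': sets bits 7 10 11 -> bits=011101010011100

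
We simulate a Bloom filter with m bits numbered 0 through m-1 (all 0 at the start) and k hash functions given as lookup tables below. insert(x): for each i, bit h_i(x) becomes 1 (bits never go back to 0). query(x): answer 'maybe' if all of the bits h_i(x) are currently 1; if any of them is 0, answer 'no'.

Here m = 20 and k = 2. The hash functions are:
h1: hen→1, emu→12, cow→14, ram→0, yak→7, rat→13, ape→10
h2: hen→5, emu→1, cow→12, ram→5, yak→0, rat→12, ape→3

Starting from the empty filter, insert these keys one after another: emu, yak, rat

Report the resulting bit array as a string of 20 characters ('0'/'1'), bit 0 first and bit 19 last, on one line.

Start: bits=00000000000000000000
After insert 'emu': sets bits 1 12 -> bits=01000000000010000000
After insert 'yak': sets bits 0 7 -> bits=11000001000010000000
After insert 'rat': sets bits 12 13 -> bits=11000001000011000000

Answer: 11000001000011000000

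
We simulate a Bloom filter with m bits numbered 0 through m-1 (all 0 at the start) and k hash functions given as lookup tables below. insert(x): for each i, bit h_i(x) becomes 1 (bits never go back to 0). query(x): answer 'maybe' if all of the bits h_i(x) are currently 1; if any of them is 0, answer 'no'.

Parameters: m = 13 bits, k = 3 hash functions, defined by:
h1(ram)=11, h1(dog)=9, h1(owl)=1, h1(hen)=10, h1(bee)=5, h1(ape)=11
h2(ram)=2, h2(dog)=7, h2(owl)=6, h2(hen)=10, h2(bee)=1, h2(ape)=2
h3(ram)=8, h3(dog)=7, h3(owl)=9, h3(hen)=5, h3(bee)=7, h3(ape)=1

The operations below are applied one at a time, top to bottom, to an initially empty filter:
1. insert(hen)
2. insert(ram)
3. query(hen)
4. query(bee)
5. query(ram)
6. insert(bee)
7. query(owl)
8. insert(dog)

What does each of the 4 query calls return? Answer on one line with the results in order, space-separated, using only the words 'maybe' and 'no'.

Answer: maybe no maybe no

Derivation:
Start: bits=0000000000000
Op 1: insert hen -> sets bits 5 10 -> bits=0000010000100
Op 2: insert ram -> sets bits 2 8 11 -> bits=0010010010110
Op 3: query hen -> checks bit5=1, bit10=1 (all 1) -> maybe
Op 4: query bee -> checks bit1=0, bit5=1, bit7=0 (has a 0) -> no
Op 5: query ram -> checks bit2=1, bit8=1, bit11=1 (all 1) -> maybe
Op 6: insert bee -> sets bits 1 5 7 -> bits=0110010110110
Op 7: query owl -> checks bit1=1, bit6=0, bit9=0 (has a 0) -> no
Op 8: insert dog -> sets bits 7 9 -> bits=0110010111110
Query results in order: maybe no maybe no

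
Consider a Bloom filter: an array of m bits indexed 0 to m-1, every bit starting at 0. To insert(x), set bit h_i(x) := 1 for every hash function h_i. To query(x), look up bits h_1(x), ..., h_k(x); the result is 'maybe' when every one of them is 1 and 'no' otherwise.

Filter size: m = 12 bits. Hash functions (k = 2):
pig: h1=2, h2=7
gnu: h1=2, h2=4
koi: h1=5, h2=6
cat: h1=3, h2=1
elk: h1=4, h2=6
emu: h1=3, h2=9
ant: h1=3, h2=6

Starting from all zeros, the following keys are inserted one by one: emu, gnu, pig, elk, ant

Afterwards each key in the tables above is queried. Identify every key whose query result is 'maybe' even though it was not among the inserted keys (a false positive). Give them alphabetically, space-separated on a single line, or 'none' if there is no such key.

Answer: none

Derivation:
Start: bits=000000000000
After insert 'emu': sets bits 3 9 -> bits=000100000100
After insert 'gnu': sets bits 2 4 -> bits=001110000100
After insert 'pig': sets bits 2 7 -> bits=001110010100
After insert 'elk': sets bits 4 6 -> bits=001110110100
After insert 'ant': sets bits 3 6 -> bits=001110110100
Not inserted: cat koi — query each against bits=001110110100:
query cat: checks bit1=0, bit3=1 (has a 0) -> no => not a false positive
query koi: checks bit5=0, bit6=1 (has a 0) -> no => not a false positive
False positives (alphabetical): none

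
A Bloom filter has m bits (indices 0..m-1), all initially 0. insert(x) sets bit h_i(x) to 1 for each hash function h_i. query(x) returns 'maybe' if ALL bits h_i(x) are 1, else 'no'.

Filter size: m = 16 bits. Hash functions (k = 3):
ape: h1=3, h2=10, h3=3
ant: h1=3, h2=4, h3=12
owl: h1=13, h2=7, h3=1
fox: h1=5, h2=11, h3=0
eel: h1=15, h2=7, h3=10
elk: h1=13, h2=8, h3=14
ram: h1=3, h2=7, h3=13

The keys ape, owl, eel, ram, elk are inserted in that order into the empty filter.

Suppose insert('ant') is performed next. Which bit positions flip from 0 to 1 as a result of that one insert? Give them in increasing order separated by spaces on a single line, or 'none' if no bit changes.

Answer: 4 12

Derivation:
Start: bits=0000000000000000
After insert 'ape': sets bits 3 10 -> bits=0001000000100000
After insert 'owl': sets bits 1 7 13 -> bits=0101000100100100
After insert 'eel': sets bits 7 10 15 -> bits=0101000100100101
After insert 'ram': sets bits 3 7 13 -> bits=0101000100100101
After insert 'elk': sets bits 8 13 14 -> bits=0101000110100111
insert 'ant' would touch bits 3 4 12; currently bit3=1, bit4=0, bit12=0
Bits that are 0 among those (would change 0->1): 4 12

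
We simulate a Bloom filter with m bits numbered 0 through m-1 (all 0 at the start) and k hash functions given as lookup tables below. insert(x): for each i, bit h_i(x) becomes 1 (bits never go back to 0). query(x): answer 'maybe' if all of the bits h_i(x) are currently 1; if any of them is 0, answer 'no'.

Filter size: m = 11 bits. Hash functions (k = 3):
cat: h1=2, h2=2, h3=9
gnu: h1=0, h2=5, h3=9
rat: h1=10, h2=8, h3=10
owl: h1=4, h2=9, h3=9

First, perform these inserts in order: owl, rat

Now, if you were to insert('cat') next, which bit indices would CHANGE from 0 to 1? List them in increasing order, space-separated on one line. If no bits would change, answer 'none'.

Answer: 2

Derivation:
Start: bits=00000000000
After insert 'owl': sets bits 4 9 -> bits=00001000010
After insert 'rat': sets bits 8 10 -> bits=00001000111
insert 'cat' would touch bits 2 9; currently bit2=0, bit9=1
Bits that are 0 among those (would change 0->1): 2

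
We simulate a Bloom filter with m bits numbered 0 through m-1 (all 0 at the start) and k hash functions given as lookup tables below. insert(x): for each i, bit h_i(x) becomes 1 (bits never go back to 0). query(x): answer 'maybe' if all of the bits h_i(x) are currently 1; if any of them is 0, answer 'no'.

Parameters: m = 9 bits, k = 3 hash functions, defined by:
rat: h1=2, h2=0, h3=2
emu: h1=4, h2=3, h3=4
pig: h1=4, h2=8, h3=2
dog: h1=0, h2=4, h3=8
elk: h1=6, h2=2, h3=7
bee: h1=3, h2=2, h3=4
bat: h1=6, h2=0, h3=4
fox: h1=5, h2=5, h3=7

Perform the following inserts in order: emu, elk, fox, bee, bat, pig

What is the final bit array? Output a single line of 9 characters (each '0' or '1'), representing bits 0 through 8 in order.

Answer: 101111111

Derivation:
Start: bits=000000000
After insert 'emu': sets bits 3 4 -> bits=000110000
After insert 'elk': sets bits 2 6 7 -> bits=001110110
After insert 'fox': sets bits 5 7 -> bits=001111110
After insert 'bee': sets bits 2 3 4 -> bits=001111110
After insert 'bat': sets bits 0 4 6 -> bits=101111110
After insert 'pig': sets bits 2 4 8 -> bits=101111111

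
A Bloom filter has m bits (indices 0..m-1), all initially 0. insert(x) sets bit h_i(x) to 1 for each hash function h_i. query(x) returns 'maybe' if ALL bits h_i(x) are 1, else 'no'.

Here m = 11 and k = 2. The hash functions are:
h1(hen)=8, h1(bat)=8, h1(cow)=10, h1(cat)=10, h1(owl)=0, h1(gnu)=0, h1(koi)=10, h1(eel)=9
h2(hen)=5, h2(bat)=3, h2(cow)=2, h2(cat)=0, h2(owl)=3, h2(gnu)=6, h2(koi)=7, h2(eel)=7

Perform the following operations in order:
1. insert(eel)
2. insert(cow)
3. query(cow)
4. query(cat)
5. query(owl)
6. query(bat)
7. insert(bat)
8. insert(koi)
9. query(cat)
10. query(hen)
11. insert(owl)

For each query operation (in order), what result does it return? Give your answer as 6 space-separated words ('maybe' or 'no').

Answer: maybe no no no no no

Derivation:
Start: bits=00000000000
Op 1: insert eel -> sets bits 7 9 -> bits=00000001010
Op 2: insert cow -> sets bits 2 10 -> bits=00100001011
Op 3: query cow -> checks bit2=1, bit10=1 (all 1) -> maybe
Op 4: query cat -> checks bit0=0, bit10=1 (has a 0) -> no
Op 5: query owl -> checks bit0=0, bit3=0 (has a 0) -> no
Op 6: query bat -> checks bit3=0, bit8=0 (has a 0) -> no
Op 7: insert bat -> sets bits 3 8 -> bits=00110001111
Op 8: insert koi -> sets bits 7 10 -> bits=00110001111
Op 9: query cat -> checks bit0=0, bit10=1 (has a 0) -> no
Op 10: query hen -> checks bit5=0, bit8=1 (has a 0) -> no
Op 11: insert owl -> sets bits 0 3 -> bits=10110001111
Query results in order: maybe no no no no no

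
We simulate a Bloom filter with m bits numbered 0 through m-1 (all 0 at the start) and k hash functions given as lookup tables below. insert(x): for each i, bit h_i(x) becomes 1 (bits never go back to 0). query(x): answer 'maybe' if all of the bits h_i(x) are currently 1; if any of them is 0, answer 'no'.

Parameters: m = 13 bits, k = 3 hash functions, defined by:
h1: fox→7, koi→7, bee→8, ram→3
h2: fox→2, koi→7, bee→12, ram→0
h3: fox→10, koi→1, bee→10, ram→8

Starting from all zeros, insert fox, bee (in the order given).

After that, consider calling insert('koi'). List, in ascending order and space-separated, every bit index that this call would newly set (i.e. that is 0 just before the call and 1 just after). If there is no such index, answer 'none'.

Start: bits=0000000000000
After insert 'fox': sets bits 2 7 10 -> bits=0010000100100
After insert 'bee': sets bits 8 10 12 -> bits=0010000110101
insert 'koi' would touch bits 1 7; currently bit1=0, bit7=1
Bits that are 0 among those (would change 0->1): 1

Answer: 1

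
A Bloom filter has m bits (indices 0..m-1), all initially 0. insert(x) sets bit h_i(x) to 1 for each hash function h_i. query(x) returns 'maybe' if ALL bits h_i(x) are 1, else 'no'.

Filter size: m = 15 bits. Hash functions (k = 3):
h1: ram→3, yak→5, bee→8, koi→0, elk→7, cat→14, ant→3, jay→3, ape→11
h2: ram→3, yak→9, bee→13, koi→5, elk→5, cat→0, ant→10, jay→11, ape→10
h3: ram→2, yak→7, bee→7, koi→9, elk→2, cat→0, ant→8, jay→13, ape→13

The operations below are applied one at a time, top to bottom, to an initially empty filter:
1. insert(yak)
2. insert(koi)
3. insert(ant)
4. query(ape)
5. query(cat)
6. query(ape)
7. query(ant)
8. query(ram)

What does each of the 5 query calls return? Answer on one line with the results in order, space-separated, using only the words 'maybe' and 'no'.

Answer: no no no maybe no

Derivation:
Start: bits=000000000000000
Op 1: insert yak -> sets bits 5 7 9 -> bits=000001010100000
Op 2: insert koi -> sets bits 0 5 9 -> bits=100001010100000
Op 3: insert ant -> sets bits 3 8 10 -> bits=100101011110000
Op 4: query ape -> checks bit10=1, bit11=0, bit13=0 (has a 0) -> no
Op 5: query cat -> checks bit0=1, bit14=0 (has a 0) -> no
Op 6: query ape -> checks bit10=1, bit11=0, bit13=0 (has a 0) -> no
Op 7: query ant -> checks bit3=1, bit8=1, bit10=1 (all 1) -> maybe
Op 8: query ram -> checks bit2=0, bit3=1 (has a 0) -> no
Query results in order: no no no maybe no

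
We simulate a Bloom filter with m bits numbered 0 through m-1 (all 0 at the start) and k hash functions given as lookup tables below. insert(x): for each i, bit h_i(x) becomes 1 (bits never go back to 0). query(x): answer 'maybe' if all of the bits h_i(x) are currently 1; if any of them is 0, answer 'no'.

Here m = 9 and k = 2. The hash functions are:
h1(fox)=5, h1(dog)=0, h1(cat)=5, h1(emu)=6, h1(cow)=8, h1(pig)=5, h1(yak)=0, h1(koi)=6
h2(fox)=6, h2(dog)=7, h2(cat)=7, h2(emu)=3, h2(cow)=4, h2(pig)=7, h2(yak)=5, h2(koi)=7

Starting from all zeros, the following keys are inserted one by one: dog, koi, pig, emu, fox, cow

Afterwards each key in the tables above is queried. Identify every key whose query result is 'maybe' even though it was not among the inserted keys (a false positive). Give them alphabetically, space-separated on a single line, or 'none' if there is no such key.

Answer: cat yak

Derivation:
Start: bits=000000000
After insert 'dog': sets bits 0 7 -> bits=100000010
After insert 'koi': sets bits 6 7 -> bits=100000110
After insert 'pig': sets bits 5 7 -> bits=100001110
After insert 'emu': sets bits 3 6 -> bits=100101110
After insert 'fox': sets bits 5 6 -> bits=100101110
After insert 'cow': sets bits 4 8 -> bits=100111111
Not inserted: cat yak — query each against bits=100111111:
query cat: checks bit5=1, bit7=1 (all 1) -> maybe => FALSE POSITIVE
query yak: checks bit0=1, bit5=1 (all 1) -> maybe => FALSE POSITIVE
False positives (alphabetical): cat yak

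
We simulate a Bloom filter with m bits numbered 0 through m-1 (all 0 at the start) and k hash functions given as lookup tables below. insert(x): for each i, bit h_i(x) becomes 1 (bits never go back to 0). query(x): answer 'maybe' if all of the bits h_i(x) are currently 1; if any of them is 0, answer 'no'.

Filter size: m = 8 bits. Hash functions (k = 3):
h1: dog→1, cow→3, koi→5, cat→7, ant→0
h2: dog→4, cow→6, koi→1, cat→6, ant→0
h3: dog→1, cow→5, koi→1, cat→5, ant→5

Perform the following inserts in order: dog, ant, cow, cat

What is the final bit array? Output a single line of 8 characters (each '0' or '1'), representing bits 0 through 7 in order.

Answer: 11011111

Derivation:
Start: bits=00000000
After insert 'dog': sets bits 1 4 -> bits=01001000
After insert 'ant': sets bits 0 5 -> bits=11001100
After insert 'cow': sets bits 3 5 6 -> bits=11011110
After insert 'cat': sets bits 5 6 7 -> bits=11011111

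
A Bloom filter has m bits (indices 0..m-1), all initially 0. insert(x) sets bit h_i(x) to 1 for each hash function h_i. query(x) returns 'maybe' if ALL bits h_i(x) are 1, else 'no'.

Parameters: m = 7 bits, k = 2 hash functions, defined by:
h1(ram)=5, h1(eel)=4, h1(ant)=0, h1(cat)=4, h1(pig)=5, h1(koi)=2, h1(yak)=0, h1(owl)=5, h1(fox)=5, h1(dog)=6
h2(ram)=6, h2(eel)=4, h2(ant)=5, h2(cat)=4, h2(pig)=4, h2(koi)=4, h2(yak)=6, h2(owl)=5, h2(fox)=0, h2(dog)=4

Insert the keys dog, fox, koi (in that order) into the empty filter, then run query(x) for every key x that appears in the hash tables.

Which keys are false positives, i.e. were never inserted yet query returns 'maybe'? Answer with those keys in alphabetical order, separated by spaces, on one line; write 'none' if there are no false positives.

Answer: ant cat eel owl pig ram yak

Derivation:
Start: bits=0000000
After insert 'dog': sets bits 4 6 -> bits=0000101
After insert 'fox': sets bits 0 5 -> bits=1000111
After insert 'koi': sets bits 2 4 -> bits=1010111
Not inserted: ant cat eel owl pig ram yak — query each against bits=1010111:
query ant: checks bit0=1, bit5=1 (all 1) -> maybe => FALSE POSITIVE
query cat: checks bit4=1 (all 1) -> maybe => FALSE POSITIVE
query eel: checks bit4=1 (all 1) -> maybe => FALSE POSITIVE
query owl: checks bit5=1 (all 1) -> maybe => FALSE POSITIVE
query pig: checks bit4=1, bit5=1 (all 1) -> maybe => FALSE POSITIVE
query ram: checks bit5=1, bit6=1 (all 1) -> maybe => FALSE POSITIVE
query yak: checks bit0=1, bit6=1 (all 1) -> maybe => FALSE POSITIVE
False positives (alphabetical): ant cat eel owl pig ram yak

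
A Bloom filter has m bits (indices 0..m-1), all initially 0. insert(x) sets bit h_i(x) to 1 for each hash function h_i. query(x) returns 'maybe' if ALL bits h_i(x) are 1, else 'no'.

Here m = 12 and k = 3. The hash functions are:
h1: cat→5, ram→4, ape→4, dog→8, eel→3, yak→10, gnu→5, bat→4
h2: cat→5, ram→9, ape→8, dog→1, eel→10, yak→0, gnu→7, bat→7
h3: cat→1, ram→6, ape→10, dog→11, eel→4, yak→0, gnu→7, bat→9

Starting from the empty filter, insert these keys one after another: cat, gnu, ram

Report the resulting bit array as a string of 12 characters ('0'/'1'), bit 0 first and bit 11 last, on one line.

Answer: 010011110100

Derivation:
Start: bits=000000000000
After insert 'cat': sets bits 1 5 -> bits=010001000000
After insert 'gnu': sets bits 5 7 -> bits=010001010000
After insert 'ram': sets bits 4 6 9 -> bits=010011110100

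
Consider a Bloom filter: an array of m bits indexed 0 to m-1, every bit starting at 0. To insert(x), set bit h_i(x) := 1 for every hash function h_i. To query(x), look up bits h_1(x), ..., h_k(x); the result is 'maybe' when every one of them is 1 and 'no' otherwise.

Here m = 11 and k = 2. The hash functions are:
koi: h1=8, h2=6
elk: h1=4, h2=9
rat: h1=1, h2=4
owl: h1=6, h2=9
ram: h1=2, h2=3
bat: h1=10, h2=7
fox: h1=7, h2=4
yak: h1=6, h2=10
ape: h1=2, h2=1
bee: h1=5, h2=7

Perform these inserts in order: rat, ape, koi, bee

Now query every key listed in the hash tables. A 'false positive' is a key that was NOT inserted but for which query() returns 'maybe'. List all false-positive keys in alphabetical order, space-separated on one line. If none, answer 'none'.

Answer: fox

Derivation:
Start: bits=00000000000
After insert 'rat': sets bits 1 4 -> bits=01001000000
After insert 'ape': sets bits 1 2 -> bits=01101000000
After insert 'koi': sets bits 6 8 -> bits=01101010100
After insert 'bee': sets bits 5 7 -> bits=01101111100
Not inserted: bat elk fox owl ram yak — query each against bits=01101111100:
query bat: checks bit7=1, bit10=0 (has a 0) -> no => not a false positive
query elk: checks bit4=1, bit9=0 (has a 0) -> no => not a false positive
query fox: checks bit4=1, bit7=1 (all 1) -> maybe => FALSE POSITIVE
query owl: checks bit6=1, bit9=0 (has a 0) -> no => not a false positive
query ram: checks bit2=1, bit3=0 (has a 0) -> no => not a false positive
query yak: checks bit6=1, bit10=0 (has a 0) -> no => not a false positive
False positives (alphabetical): fox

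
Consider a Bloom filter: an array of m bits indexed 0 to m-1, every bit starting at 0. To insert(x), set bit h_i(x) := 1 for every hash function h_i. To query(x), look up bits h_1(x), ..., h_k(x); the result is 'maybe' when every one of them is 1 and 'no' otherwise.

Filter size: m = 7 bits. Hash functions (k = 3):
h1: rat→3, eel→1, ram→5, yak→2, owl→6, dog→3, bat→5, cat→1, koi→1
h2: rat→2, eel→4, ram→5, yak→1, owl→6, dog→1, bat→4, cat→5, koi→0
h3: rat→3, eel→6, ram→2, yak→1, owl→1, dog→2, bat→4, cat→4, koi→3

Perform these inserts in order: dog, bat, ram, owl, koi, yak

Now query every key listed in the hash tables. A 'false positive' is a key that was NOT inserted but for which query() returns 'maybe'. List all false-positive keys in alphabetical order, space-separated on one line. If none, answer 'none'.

Answer: cat eel rat

Derivation:
Start: bits=0000000
After insert 'dog': sets bits 1 2 3 -> bits=0111000
After insert 'bat': sets bits 4 5 -> bits=0111110
After insert 'ram': sets bits 2 5 -> bits=0111110
After insert 'owl': sets bits 1 6 -> bits=0111111
After insert 'koi': sets bits 0 1 3 -> bits=1111111
After insert 'yak': sets bits 1 2 -> bits=1111111
Not inserted: cat eel rat — query each against bits=1111111:
query cat: checks bit1=1, bit4=1, bit5=1 (all 1) -> maybe => FALSE POSITIVE
query eel: checks bit1=1, bit4=1, bit6=1 (all 1) -> maybe => FALSE POSITIVE
query rat: checks bit2=1, bit3=1 (all 1) -> maybe => FALSE POSITIVE
False positives (alphabetical): cat eel rat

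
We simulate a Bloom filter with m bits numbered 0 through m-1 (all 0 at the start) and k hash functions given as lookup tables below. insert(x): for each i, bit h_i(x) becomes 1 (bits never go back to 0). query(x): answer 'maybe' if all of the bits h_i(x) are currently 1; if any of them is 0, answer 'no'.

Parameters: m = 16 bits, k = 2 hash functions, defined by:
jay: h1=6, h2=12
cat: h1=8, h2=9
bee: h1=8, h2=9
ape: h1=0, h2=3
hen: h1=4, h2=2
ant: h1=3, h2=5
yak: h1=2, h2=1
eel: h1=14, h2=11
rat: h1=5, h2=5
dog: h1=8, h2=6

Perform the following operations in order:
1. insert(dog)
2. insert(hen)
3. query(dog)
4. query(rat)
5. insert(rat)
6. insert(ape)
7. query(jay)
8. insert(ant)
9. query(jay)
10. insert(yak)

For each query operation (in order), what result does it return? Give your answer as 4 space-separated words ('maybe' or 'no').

Answer: maybe no no no

Derivation:
Start: bits=0000000000000000
Op 1: insert dog -> sets bits 6 8 -> bits=0000001010000000
Op 2: insert hen -> sets bits 2 4 -> bits=0010101010000000
Op 3: query dog -> checks bit6=1, bit8=1 (all 1) -> maybe
Op 4: query rat -> checks bit5=0 (has a 0) -> no
Op 5: insert rat -> sets bits 5 -> bits=0010111010000000
Op 6: insert ape -> sets bits 0 3 -> bits=1011111010000000
Op 7: query jay -> checks bit6=1, bit12=0 (has a 0) -> no
Op 8: insert ant -> sets bits 3 5 -> bits=1011111010000000
Op 9: query jay -> checks bit6=1, bit12=0 (has a 0) -> no
Op 10: insert yak -> sets bits 1 2 -> bits=1111111010000000
Query results in order: maybe no no no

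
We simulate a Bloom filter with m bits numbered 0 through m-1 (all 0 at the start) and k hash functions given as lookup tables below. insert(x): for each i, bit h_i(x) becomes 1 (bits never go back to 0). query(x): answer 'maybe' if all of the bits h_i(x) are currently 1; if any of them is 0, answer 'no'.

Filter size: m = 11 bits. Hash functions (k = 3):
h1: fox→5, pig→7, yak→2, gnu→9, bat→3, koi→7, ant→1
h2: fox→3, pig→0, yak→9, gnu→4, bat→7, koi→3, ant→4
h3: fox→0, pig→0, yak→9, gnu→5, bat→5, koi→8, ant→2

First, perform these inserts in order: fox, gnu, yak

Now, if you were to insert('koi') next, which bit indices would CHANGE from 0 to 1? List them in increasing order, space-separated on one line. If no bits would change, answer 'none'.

Answer: 7 8

Derivation:
Start: bits=00000000000
After insert 'fox': sets bits 0 3 5 -> bits=10010100000
After insert 'gnu': sets bits 4 5 9 -> bits=10011100010
After insert 'yak': sets bits 2 9 -> bits=10111100010
insert 'koi' would touch bits 3 7 8; currently bit3=1, bit7=0, bit8=0
Bits that are 0 among those (would change 0->1): 7 8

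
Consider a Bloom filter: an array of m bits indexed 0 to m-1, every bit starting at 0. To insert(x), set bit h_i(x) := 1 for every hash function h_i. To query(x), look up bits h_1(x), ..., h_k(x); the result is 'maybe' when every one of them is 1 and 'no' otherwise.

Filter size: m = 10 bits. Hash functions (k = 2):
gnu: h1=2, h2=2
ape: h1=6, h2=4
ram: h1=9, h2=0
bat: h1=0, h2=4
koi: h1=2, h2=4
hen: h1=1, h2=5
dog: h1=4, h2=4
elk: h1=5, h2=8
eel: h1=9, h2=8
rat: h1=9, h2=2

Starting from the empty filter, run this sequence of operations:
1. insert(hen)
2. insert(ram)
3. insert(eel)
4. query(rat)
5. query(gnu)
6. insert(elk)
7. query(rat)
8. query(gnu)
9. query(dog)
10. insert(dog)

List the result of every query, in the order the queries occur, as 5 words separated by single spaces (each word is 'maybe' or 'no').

Answer: no no no no no

Derivation:
Start: bits=0000000000
Op 1: insert hen -> sets bits 1 5 -> bits=0100010000
Op 2: insert ram -> sets bits 0 9 -> bits=1100010001
Op 3: insert eel -> sets bits 8 9 -> bits=1100010011
Op 4: query rat -> checks bit2=0, bit9=1 (has a 0) -> no
Op 5: query gnu -> checks bit2=0 (has a 0) -> no
Op 6: insert elk -> sets bits 5 8 -> bits=1100010011
Op 7: query rat -> checks bit2=0, bit9=1 (has a 0) -> no
Op 8: query gnu -> checks bit2=0 (has a 0) -> no
Op 9: query dog -> checks bit4=0 (has a 0) -> no
Op 10: insert dog -> sets bits 4 -> bits=1100110011
Query results in order: no no no no no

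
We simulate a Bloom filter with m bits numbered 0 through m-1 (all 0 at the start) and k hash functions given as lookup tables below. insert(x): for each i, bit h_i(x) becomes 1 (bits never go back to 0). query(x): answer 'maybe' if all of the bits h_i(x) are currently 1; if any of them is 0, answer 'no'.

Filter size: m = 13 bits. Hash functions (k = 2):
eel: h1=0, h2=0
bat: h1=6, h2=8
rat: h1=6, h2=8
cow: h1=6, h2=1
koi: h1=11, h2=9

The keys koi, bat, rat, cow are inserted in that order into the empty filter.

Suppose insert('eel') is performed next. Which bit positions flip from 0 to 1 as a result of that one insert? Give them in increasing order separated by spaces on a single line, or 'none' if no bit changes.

Answer: 0

Derivation:
Start: bits=0000000000000
After insert 'koi': sets bits 9 11 -> bits=0000000001010
After insert 'bat': sets bits 6 8 -> bits=0000001011010
After insert 'rat': sets bits 6 8 -> bits=0000001011010
After insert 'cow': sets bits 1 6 -> bits=0100001011010
insert 'eel' would touch bits 0; currently bit0=0
Bits that are 0 among those (would change 0->1): 0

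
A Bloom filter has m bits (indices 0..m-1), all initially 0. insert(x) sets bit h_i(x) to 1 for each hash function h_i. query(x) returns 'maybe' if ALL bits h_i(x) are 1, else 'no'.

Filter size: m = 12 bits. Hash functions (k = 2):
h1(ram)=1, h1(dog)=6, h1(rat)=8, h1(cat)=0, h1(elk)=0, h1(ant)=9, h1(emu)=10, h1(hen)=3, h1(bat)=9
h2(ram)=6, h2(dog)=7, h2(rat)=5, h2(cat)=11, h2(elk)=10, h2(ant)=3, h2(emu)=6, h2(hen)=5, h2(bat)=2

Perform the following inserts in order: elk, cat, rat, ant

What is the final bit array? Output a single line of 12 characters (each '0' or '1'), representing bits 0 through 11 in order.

Answer: 100101001111

Derivation:
Start: bits=000000000000
After insert 'elk': sets bits 0 10 -> bits=100000000010
After insert 'cat': sets bits 0 11 -> bits=100000000011
After insert 'rat': sets bits 5 8 -> bits=100001001011
After insert 'ant': sets bits 3 9 -> bits=100101001111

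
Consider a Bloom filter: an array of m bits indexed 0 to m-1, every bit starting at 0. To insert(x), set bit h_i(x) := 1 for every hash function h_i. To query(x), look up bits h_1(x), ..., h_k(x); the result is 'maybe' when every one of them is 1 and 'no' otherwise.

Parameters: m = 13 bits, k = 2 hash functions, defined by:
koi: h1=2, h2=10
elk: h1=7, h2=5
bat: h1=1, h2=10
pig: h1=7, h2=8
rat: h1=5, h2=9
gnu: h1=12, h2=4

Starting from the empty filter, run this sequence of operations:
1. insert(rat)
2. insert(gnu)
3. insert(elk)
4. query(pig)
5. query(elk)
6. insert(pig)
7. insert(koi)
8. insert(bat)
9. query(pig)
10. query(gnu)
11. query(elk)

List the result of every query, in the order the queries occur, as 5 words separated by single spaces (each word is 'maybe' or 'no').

Start: bits=0000000000000
Op 1: insert rat -> sets bits 5 9 -> bits=0000010001000
Op 2: insert gnu -> sets bits 4 12 -> bits=0000110001001
Op 3: insert elk -> sets bits 5 7 -> bits=0000110101001
Op 4: query pig -> checks bit7=1, bit8=0 (has a 0) -> no
Op 5: query elk -> checks bit5=1, bit7=1 (all 1) -> maybe
Op 6: insert pig -> sets bits 7 8 -> bits=0000110111001
Op 7: insert koi -> sets bits 2 10 -> bits=0010110111101
Op 8: insert bat -> sets bits 1 10 -> bits=0110110111101
Op 9: query pig -> checks bit7=1, bit8=1 (all 1) -> maybe
Op 10: query gnu -> checks bit4=1, bit12=1 (all 1) -> maybe
Op 11: query elk -> checks bit5=1, bit7=1 (all 1) -> maybe
Query results in order: no maybe maybe maybe maybe

Answer: no maybe maybe maybe maybe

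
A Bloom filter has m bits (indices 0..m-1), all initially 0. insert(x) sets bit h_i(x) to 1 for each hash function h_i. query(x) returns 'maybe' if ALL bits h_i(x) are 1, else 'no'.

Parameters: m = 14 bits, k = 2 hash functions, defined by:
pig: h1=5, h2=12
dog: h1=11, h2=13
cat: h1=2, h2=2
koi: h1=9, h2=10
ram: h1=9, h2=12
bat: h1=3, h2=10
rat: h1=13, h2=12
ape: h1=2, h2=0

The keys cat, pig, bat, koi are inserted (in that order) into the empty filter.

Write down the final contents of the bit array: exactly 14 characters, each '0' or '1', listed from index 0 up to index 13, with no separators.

Start: bits=00000000000000
After insert 'cat': sets bits 2 -> bits=00100000000000
After insert 'pig': sets bits 5 12 -> bits=00100100000010
After insert 'bat': sets bits 3 10 -> bits=00110100001010
After insert 'koi': sets bits 9 10 -> bits=00110100011010

Answer: 00110100011010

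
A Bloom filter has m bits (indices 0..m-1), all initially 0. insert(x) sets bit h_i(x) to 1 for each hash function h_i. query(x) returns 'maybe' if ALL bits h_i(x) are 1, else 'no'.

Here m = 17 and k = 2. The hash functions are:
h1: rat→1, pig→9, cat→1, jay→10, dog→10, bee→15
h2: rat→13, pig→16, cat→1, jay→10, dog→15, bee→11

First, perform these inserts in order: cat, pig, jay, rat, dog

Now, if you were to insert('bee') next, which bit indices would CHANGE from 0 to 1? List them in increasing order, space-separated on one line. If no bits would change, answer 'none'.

Start: bits=00000000000000000
After insert 'cat': sets bits 1 -> bits=01000000000000000
After insert 'pig': sets bits 9 16 -> bits=01000000010000001
After insert 'jay': sets bits 10 -> bits=01000000011000001
After insert 'rat': sets bits 1 13 -> bits=01000000011001001
After insert 'dog': sets bits 10 15 -> bits=01000000011001011
insert 'bee' would touch bits 11 15; currently bit11=0, bit15=1
Bits that are 0 among those (would change 0->1): 11

Answer: 11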